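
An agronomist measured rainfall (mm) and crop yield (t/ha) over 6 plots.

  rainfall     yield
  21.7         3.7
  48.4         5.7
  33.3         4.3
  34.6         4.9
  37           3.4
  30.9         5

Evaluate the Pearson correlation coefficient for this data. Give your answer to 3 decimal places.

n = 6, Σx = 205.9, Σy = 27, Σx² = 7443.31, Σy² = 125.24, Σxy = 949.2
nΣxy − ΣxΣy = 5695.2 − 5559.3 = 135.9
nΣx² − (Σx)² = 44659.86 − 42394.81 = 2265.05; nΣy² − (Σy)² = 751.44 − 729 = 22.44
r = 135.9 / √(2265.05 × 22.44) = 135.9 / 225.4500 ≈ 0.603

0.603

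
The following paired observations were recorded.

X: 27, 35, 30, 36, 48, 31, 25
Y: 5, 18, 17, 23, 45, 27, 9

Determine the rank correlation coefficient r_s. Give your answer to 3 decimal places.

Rank X: 2, 5, 3, 6, 7, 4, 1
Rank Y: 1, 4, 3, 5, 7, 6, 2
d = rank(X) − rank(Y): 1, 1, 0, 1, 0, -2, -1; Σd² = 8
ρ = 1 − 6Σd² / [n(n²−1)] = 1 − 6×8 / (7×48) = 1 − 48/336 ≈ 0.857

0.857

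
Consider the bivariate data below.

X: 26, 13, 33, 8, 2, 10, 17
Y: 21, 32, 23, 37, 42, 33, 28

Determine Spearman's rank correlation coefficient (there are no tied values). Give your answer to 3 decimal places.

-0.964

Rank X: 6, 4, 7, 2, 1, 3, 5
Rank Y: 1, 4, 2, 6, 7, 5, 3
d = rank(X) − rank(Y): 5, 0, 5, -4, -6, -2, 2; Σd² = 110
ρ = 1 − 6Σd² / [n(n²−1)] = 1 − 6×110 / (7×48) = 1 − 660/336 ≈ -0.964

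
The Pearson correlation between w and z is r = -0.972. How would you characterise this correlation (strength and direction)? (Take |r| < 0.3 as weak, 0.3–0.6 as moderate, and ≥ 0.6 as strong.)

strong negative

r = -0.972 < 0 so the relationship is negative.
|r| = 0.972, which falls in the strong range.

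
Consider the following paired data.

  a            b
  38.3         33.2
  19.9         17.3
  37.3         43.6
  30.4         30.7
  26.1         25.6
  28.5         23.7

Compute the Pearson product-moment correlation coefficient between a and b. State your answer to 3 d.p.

n = 6, Σa = 180.5, Σb = 174.1, Σa² = 5671.81, Σb² = 5462.03, Σab = 5519
nΣab − ΣaΣb = 33114 − 31425.05 = 1688.95
nΣa² − (Σa)² = 34030.86 − 32580.25 = 1450.61; nΣb² − (Σb)² = 32772.18 − 30310.81 = 2461.37
r = 1688.95 / √(1450.61 × 2461.37) = 1688.95 / 1889.5735 ≈ 0.894

0.894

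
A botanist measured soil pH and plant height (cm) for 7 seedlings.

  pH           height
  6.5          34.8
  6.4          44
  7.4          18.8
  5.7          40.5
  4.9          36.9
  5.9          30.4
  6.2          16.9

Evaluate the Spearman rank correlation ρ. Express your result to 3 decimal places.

-0.321

Rank pH: 6, 5, 7, 2, 1, 3, 4
Rank height: 4, 7, 2, 6, 5, 3, 1
d = rank(pH) − rank(height): 2, -2, 5, -4, -4, 0, 3; Σd² = 74
ρ = 1 − 6Σd² / [n(n²−1)] = 1 − 6×74 / (7×48) = 1 − 444/336 ≈ -0.321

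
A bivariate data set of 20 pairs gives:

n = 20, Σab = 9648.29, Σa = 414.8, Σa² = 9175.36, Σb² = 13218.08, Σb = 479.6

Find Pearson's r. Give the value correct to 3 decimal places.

r = (nΣab − ΣaΣb) / √[(nΣa² − (Σa)²)(nΣb² − (Σb)²)]
Numerator: 20×9648.29 − 414.8×479.6 = -5972.28
Denominator: √[(183507.2 − 172059.04)(264361.6 − 230016.16)] = √[11448.16 × 34345.44] = 19829.0719
r = -5972.28 / 19829.0719 ≈ -0.301

-0.301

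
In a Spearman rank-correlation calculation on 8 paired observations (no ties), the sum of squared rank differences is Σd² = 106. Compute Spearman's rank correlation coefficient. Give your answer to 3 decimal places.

-0.262

ρ = 1 − 6Σd² / [n(n²−1)] = 1 − 6×106 / (8×63)
  = 1 − 636/504 = 1 − 1.2619 ≈ -0.262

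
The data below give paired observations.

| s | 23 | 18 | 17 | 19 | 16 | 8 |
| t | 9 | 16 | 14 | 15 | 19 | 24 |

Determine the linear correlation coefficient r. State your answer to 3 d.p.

-0.952

n = 6, Σs = 101, Σt = 97, Σs² = 1823, Σt² = 1695, Σst = 1514
nΣst − ΣsΣt = 9084 − 9797 = -713
nΣs² − (Σs)² = 10938 − 10201 = 737; nΣt² − (Σt)² = 10170 − 9409 = 761
r = -713 / √(737 × 761) = -713 / 748.9039 ≈ -0.952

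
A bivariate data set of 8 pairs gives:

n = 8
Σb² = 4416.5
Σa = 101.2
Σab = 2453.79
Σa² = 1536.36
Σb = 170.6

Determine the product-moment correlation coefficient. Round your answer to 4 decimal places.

r = (nΣab − ΣaΣb) / √[(nΣa² − (Σa)²)(nΣb² − (Σb)²)]
Numerator: 8×2453.79 − 101.2×170.6 = 2365.6
Denominator: √[(12290.88 − 10241.44)(35332 − 29104.36)] = √[2049.44 × 6227.64] = 3572.5585
r = 2365.6 / 3572.5585 ≈ 0.6622

0.6622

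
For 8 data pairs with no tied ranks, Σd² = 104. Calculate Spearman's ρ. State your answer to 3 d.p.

ρ = 1 − 6Σd² / [n(n²−1)] = 1 − 6×104 / (8×63)
  = 1 − 624/504 = 1 − 1.2381 ≈ -0.238

-0.238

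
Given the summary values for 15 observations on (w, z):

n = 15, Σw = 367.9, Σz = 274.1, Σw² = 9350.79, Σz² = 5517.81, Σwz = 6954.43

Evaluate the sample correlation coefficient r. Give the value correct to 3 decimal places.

r = (nΣwz − ΣwΣz) / √[(nΣw² − (Σw)²)(nΣz² − (Σz)²)]
Numerator: 15×6954.43 − 367.9×274.1 = 3475.06
Denominator: √[(140261.85 − 135350.41)(82767.15 − 75130.81)] = √[4911.44 × 7636.34] = 6124.1673
r = 3475.06 / 6124.1673 ≈ 0.567

0.567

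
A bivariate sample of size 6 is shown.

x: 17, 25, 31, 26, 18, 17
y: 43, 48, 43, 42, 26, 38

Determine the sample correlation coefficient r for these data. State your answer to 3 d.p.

0.497

n = 6, Σx = 134, Σy = 240, Σx² = 3164, Σy² = 9886, Σxy = 5470
nΣxy − ΣxΣy = 32820 − 32160 = 660
nΣx² − (Σx)² = 18984 − 17956 = 1028; nΣy² − (Σy)² = 59316 − 57600 = 1716
r = 660 / √(1028 × 1716) = 660 / 1328.1747 ≈ 0.497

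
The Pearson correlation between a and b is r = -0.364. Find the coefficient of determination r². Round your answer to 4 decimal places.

r² = (-0.364)² = 0.1325

0.1325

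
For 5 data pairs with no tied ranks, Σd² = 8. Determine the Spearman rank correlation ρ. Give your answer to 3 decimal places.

0.600

ρ = 1 − 6Σd² / [n(n²−1)] = 1 − 6×8 / (5×24)
  = 1 − 48/120 = 1 − 0.4000 ≈ 0.600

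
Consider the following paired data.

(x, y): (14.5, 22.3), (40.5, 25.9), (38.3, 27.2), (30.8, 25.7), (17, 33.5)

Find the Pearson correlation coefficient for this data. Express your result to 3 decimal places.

n = 5, Σx = 141.1, Σy = 134.6, Σx² = 4555.03, Σy² = 3690.68, Σxy = 3775.12
nΣxy − ΣxΣy = 18875.6 − 18992.06 = -116.46
nΣx² − (Σx)² = 22775.15 − 19909.21 = 2865.94; nΣy² − (Σy)² = 18453.4 − 18117.16 = 336.24
r = -116.46 / √(2865.94 × 336.24) = -116.46 / 981.6535 ≈ -0.119

-0.119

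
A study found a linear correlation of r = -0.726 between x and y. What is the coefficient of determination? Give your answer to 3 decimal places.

0.527

r² = (-0.726)² = 0.527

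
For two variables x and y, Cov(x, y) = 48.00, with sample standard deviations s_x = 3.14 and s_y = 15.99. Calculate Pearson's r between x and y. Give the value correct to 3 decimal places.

0.956

r = Cov(x,y) / (s_x · s_y) = 48.00 / (3.14 × 15.99)
  = 48.00 / 50.2086 ≈ 0.956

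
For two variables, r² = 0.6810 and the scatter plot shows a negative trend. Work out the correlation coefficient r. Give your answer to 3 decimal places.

-0.825

|r| = √0.6810 = 0.825
The association is negative, so r = −0.825.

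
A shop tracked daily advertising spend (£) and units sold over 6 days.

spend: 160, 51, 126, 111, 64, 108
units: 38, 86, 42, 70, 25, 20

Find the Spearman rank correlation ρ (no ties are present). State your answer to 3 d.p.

Rank spend: 6, 1, 5, 4, 2, 3
Rank units: 3, 6, 4, 5, 2, 1
d = rank(spend) − rank(units): 3, -5, 1, -1, 0, 2; Σd² = 40
ρ = 1 − 6Σd² / [n(n²−1)] = 1 − 6×40 / (6×35) = 1 − 240/210 ≈ -0.143

-0.143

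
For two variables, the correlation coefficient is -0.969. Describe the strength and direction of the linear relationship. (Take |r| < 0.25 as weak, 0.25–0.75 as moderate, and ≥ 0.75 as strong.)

r = -0.969 < 0 so the relationship is negative.
|r| = 0.969, which falls in the strong range.

strong negative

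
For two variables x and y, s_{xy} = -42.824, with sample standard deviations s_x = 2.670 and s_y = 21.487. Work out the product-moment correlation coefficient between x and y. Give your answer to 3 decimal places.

r = Cov(x,y) / (s_x · s_y) = -42.824 / (2.670 × 21.487)
  = -42.824 / 57.3703 ≈ -0.746

-0.746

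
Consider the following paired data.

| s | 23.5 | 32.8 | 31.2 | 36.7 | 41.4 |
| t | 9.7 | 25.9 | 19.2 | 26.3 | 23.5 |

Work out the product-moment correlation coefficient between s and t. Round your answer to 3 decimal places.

n = 5, Σs = 165.6, Σt = 104.6, Σs² = 5662.38, Σt² = 2377.48, Σst = 3614.62
nΣst − ΣsΣt = 18073.1 − 17321.76 = 751.34
nΣs² − (Σs)² = 28311.9 − 27423.36 = 888.54; nΣt² − (Σt)² = 11887.4 − 10941.16 = 946.24
r = 751.34 / √(888.54 × 946.24) = 751.34 / 916.9363 ≈ 0.819

0.819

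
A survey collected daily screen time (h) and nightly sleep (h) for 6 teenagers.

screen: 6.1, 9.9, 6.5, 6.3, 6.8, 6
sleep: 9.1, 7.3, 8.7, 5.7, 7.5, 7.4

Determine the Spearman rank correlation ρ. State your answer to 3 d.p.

Rank screen: 2, 6, 4, 3, 5, 1
Rank sleep: 6, 2, 5, 1, 4, 3
d = rank(screen) − rank(sleep): -4, 4, -1, 2, 1, -2; Σd² = 42
ρ = 1 − 6Σd² / [n(n²−1)] = 1 − 6×42 / (6×35) = 1 − 252/210 ≈ -0.200

-0.200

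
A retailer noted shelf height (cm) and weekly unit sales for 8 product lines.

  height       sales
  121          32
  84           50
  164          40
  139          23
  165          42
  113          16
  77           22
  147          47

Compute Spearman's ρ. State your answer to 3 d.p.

0.357

Rank height: 4, 2, 7, 5, 8, 3, 1, 6
Rank sales: 4, 8, 5, 3, 6, 1, 2, 7
d = rank(height) − rank(sales): 0, -6, 2, 2, 2, 2, -1, -1; Σd² = 54
ρ = 1 − 6Σd² / [n(n²−1)] = 1 − 6×54 / (8×63) = 1 − 324/504 ≈ 0.357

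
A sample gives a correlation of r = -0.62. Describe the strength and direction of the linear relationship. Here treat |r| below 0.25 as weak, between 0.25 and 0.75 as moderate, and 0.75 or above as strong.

r = -0.62 < 0 so the relationship is negative.
|r| = 0.62, which falls in the moderate range.

moderate negative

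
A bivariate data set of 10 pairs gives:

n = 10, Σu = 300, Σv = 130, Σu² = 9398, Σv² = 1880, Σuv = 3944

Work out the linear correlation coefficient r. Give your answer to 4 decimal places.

0.1600

r = (nΣuv − ΣuΣv) / √[(nΣu² − (Σu)²)(nΣv² − (Σv)²)]
Numerator: 10×3944 − 300×130 = 440
Denominator: √[(93980 − 90000)(18800 − 16900)] = √[3980 × 1900] = 2749.9091
r = 440 / 2749.9091 ≈ 0.1600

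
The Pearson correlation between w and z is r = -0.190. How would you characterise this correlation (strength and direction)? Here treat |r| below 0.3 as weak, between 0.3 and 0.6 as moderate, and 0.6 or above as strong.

weak negative

r = -0.190 < 0 so the relationship is negative.
|r| = 0.190, which falls in the weak range.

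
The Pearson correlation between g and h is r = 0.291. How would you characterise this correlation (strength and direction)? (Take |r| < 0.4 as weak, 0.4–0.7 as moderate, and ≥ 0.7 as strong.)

weak positive

r = 0.291 > 0 so the relationship is positive.
|r| = 0.291, which falls in the weak range.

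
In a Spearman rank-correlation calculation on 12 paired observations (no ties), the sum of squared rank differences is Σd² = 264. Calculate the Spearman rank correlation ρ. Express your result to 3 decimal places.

0.077

ρ = 1 − 6Σd² / [n(n²−1)] = 1 − 6×264 / (12×143)
  = 1 − 1584/1716 = 1 − 0.9231 ≈ 0.077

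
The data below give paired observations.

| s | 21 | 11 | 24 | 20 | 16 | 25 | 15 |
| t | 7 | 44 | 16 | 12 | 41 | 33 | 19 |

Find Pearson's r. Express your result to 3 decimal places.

n = 7, Σs = 132, Σt = 172, Σs² = 2644, Σt² = 5516, Σst = 3021
nΣst − ΣsΣt = 21147 − 22704 = -1557
nΣs² − (Σs)² = 18508 − 17424 = 1084; nΣt² − (Σt)² = 38612 − 29584 = 9028
r = -1557 / √(1084 × 9028) = -1557 / 3128.3146 ≈ -0.498

-0.498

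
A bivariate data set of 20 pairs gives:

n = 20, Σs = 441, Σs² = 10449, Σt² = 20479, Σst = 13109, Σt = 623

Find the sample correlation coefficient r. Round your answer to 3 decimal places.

r = (nΣst − ΣsΣt) / √[(nΣs² − (Σs)²)(nΣt² − (Σt)²)]
Numerator: 20×13109 − 441×623 = -12563
Denominator: √[(208980 − 194481)(409580 − 388129)] = √[14499 × 21451] = 17635.7038
r = -12563 / 17635.7038 ≈ -0.712

-0.712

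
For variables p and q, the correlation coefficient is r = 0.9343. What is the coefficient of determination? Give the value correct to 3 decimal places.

r² = (0.9343)² = 0.873

0.873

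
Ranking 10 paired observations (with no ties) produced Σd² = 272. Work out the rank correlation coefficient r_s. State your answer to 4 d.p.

-0.6485

ρ = 1 − 6Σd² / [n(n²−1)] = 1 − 6×272 / (10×99)
  = 1 − 1632/990 = 1 − 1.64848 ≈ -0.6485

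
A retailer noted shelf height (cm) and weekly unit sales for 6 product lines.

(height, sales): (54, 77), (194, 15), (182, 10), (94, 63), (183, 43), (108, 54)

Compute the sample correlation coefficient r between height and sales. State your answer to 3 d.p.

-0.912

n = 6, Σx = 815, Σy = 262, Σx² = 127665, Σy² = 14988, Σxy = 28511
nΣxy − ΣxΣy = 171066 − 213530 = -42464
nΣx² − (Σx)² = 765990 − 664225 = 101765; nΣy² − (Σy)² = 89928 − 68644 = 21284
r = -42464 / √(101765 × 21284) = -42464 / 46539.9426 ≈ -0.912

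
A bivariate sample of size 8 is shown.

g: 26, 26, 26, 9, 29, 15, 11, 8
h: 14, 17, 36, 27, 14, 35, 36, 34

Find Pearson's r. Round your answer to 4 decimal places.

-0.6563

n = 8, Σg = 150, Σh = 213, Σg² = 3360, Σh² = 6383, Σgh = 3584
nΣgh − ΣgΣh = 28672 − 31950 = -3278
nΣg² − (Σg)² = 26880 − 22500 = 4380; nΣh² − (Σh)² = 51064 − 45369 = 5695
r = -3278 / √(4380 × 5695) = -3278 / 4994.4069 ≈ -0.6563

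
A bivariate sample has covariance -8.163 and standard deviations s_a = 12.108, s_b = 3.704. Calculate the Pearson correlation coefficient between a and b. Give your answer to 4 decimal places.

-0.1820

r = Cov(a,b) / (s_a · s_b) = -8.163 / (12.108 × 3.704)
  = -8.163 / 44.8480 ≈ -0.1820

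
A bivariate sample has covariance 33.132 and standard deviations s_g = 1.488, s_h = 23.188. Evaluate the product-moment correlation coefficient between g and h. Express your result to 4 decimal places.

0.9602

r = Cov(g,h) / (s_g · s_h) = 33.132 / (1.488 × 23.188)
  = 33.132 / 34.5037 ≈ 0.9602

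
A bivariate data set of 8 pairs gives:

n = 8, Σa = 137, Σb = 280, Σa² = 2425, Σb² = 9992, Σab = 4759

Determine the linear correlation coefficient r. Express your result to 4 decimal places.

r = (nΣab − ΣaΣb) / √[(nΣa² − (Σa)²)(nΣb² − (Σb)²)]
Numerator: 8×4759 − 137×280 = -288
Denominator: √[(19400 − 18769)(79936 − 78400)] = √[631 × 1536] = 984.4877
r = -288 / 984.4877 ≈ -0.2925

-0.2925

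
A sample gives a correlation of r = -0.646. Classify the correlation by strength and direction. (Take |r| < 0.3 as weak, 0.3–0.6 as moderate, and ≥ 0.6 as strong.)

r = -0.646 < 0 so the relationship is negative.
|r| = 0.646, which falls in the strong range.

strong negative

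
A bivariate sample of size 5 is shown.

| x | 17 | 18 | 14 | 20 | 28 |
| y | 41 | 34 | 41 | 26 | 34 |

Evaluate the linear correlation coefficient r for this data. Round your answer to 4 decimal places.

-0.4527

n = 5, Σx = 97, Σy = 176, Σx² = 1993, Σy² = 6350, Σxy = 3355
nΣxy − ΣxΣy = 16775 − 17072 = -297
nΣx² − (Σx)² = 9965 − 9409 = 556; nΣy² − (Σy)² = 31750 − 30976 = 774
r = -297 / √(556 × 774) = -297 / 656.0061 ≈ -0.4527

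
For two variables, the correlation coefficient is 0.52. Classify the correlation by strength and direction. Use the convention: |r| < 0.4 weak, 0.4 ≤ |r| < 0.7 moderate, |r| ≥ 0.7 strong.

r = 0.52 > 0 so the relationship is positive.
|r| = 0.52, which falls in the moderate range.

moderate positive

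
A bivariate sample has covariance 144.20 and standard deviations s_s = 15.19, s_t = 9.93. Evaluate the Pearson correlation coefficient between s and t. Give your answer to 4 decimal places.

0.9560

r = Cov(s,t) / (s_s · s_t) = 144.20 / (15.19 × 9.93)
  = 144.20 / 150.8367 ≈ 0.9560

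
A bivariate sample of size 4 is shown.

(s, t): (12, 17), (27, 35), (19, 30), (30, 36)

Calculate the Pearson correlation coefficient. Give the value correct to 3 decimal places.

n = 4, Σs = 88, Σt = 118, Σs² = 2134, Σt² = 3710, Σst = 2799
nΣst − ΣsΣt = 11196 − 10384 = 812
nΣs² − (Σs)² = 8536 − 7744 = 792; nΣt² − (Σt)² = 14840 − 13924 = 916
r = 812 / √(792 × 916) = 812 / 851.7464 ≈ 0.953

0.953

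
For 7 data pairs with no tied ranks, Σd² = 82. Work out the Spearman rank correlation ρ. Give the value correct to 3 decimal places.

ρ = 1 − 6Σd² / [n(n²−1)] = 1 − 6×82 / (7×48)
  = 1 − 492/336 = 1 − 1.4643 ≈ -0.464

-0.464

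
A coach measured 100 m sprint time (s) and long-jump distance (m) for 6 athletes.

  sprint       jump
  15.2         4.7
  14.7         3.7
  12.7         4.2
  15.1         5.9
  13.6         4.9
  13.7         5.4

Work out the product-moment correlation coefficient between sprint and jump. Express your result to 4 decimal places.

0.2233

n = 6, Σx = 85, Σy = 28.8, Σx² = 1209.08, Σy² = 141.4, Σxy = 408.88
nΣxy − ΣxΣy = 2453.28 − 2448 = 5.28
nΣx² − (Σx)² = 7254.48 − 7225 = 29.48; nΣy² − (Σy)² = 848.4 − 829.44 = 18.96
r = 5.28 / √(29.48 × 18.96) = 5.28 / 23.6419 ≈ 0.2233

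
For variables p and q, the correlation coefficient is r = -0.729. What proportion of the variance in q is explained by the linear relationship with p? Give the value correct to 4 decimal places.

r² = (-0.729)² = 0.5314

0.5314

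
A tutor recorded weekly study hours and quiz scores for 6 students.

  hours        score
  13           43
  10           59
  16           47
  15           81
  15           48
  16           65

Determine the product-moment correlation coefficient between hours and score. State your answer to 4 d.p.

0.1017

n = 6, Σx = 85, Σy = 343, Σx² = 1231, Σy² = 20629, Σxy = 4876
nΣxy − ΣxΣy = 29256 − 29155 = 101
nΣx² − (Σx)² = 7386 − 7225 = 161; nΣy² − (Σy)² = 123774 − 117649 = 6125
r = 101 / √(161 × 6125) = 101 / 993.0383 ≈ 0.1017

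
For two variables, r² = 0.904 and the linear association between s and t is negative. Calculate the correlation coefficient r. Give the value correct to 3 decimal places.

|r| = √0.904 = 0.951
The association is negative, so r = −0.951.

-0.951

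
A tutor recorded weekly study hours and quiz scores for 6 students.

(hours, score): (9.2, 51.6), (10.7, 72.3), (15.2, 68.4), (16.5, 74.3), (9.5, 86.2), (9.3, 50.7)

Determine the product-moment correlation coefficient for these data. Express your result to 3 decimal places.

n = 6, Σx = 70.4, Σy = 403.5, Σx² = 879.16, Σy² = 28089.83, Σxy = 4804.37
nΣxy − ΣxΣy = 28826.22 − 28406.4 = 419.82
nΣx² − (Σx)² = 5274.96 − 4956.16 = 318.8; nΣy² − (Σy)² = 168538.98 − 162812.25 = 5726.73
r = 419.82 / √(318.8 × 5726.73) = 419.82 / 1351.1778 ≈ 0.311

0.311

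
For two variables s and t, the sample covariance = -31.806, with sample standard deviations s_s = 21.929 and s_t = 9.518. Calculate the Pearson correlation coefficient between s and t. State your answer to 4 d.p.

-0.1524

r = Cov(s,t) / (s_s · s_t) = -31.806 / (21.929 × 9.518)
  = -31.806 / 208.7202 ≈ -0.1524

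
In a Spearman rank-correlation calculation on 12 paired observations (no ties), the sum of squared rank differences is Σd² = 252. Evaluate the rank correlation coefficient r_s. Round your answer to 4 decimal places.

ρ = 1 − 6Σd² / [n(n²−1)] = 1 − 6×252 / (12×143)
  = 1 − 1512/1716 = 1 − 0.88112 ≈ 0.1189

0.1189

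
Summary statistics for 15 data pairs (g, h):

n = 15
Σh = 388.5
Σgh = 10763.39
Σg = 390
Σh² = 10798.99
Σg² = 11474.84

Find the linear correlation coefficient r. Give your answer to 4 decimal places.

r = (nΣgh − ΣgΣh) / √[(nΣg² − (Σg)²)(nΣh² − (Σh)²)]
Numerator: 15×10763.39 − 390×388.5 = 9935.85
Denominator: √[(172122.6 − 152100)(161984.85 − 150932.25)] = √[20022.6 × 11052.6] = 14876.2155
r = 9935.85 / 14876.2155 ≈ 0.6679

0.6679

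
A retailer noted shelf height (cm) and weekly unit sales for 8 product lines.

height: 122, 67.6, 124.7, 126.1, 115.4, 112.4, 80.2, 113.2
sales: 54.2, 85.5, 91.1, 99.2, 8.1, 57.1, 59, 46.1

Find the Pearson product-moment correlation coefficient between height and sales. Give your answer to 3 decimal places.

n = 8, Σx = 861.6, Σy = 500.3, Σx² = 96102.26, Σy² = 37319.97, Σxy = 53564.59
nΣxy − ΣxΣy = 428516.72 − 431058.48 = -2541.76
nΣx² − (Σx)² = 768818.08 − 742354.56 = 26463.52; nΣy² − (Σy)² = 298559.76 − 250300.09 = 48259.67
r = -2541.76 / √(26463.52 × 48259.67) = -2541.76 / 35736.8261 ≈ -0.071

-0.071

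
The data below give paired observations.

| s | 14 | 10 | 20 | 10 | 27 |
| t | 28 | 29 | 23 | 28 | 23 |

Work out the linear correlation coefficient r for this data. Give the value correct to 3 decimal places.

-0.920

n = 5, Σs = 81, Σt = 131, Σs² = 1525, Σt² = 3467, Σst = 2043
nΣst − ΣsΣt = 10215 − 10611 = -396
nΣs² − (Σs)² = 7625 − 6561 = 1064; nΣt² − (Σt)² = 17335 − 17161 = 174
r = -396 / √(1064 × 174) = -396 / 430.2743 ≈ -0.920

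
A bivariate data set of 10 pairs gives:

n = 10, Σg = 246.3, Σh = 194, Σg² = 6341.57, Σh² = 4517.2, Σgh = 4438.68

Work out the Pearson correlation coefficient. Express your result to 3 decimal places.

-0.746

r = (nΣgh − ΣgΣh) / √[(nΣg² − (Σg)²)(nΣh² − (Σh)²)]
Numerator: 10×4438.68 − 246.3×194 = -3395.4
Denominator: √[(63415.7 − 60663.69)(45172 − 37636)] = √[2752.01 × 7536] = 4554.0254
r = -3395.4 / 4554.0254 ≈ -0.746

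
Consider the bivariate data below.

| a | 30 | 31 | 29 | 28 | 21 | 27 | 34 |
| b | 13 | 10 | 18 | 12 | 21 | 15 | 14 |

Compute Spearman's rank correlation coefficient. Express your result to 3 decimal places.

Rank a: 5, 6, 4, 3, 1, 2, 7
Rank b: 3, 1, 6, 2, 7, 5, 4
d = rank(a) − rank(b): 2, 5, -2, 1, -6, -3, 3; Σd² = 88
ρ = 1 − 6Σd² / [n(n²−1)] = 1 − 6×88 / (7×48) = 1 − 528/336 ≈ -0.571

-0.571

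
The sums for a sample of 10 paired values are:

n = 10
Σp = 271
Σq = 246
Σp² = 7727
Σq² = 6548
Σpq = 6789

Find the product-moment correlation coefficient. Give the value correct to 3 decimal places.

r = (nΣpq − ΣpΣq) / √[(nΣp² − (Σp)²)(nΣq² − (Σq)²)]
Numerator: 10×6789 − 271×246 = 1224
Denominator: √[(77270 − 73441)(65480 − 60516)] = √[3829 × 4964] = 4359.7197
r = 1224 / 4359.7197 ≈ 0.281

0.281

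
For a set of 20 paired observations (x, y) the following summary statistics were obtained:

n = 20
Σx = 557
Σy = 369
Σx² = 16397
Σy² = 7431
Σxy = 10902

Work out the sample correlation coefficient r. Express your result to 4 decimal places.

r = (nΣxy − ΣxΣy) / √[(nΣx² − (Σx)²)(nΣy² − (Σy)²)]
Numerator: 20×10902 − 557×369 = 12507
Denominator: √[(327940 − 310249)(148620 − 136161)] = √[17691 × 12459] = 14846.2847
r = 12507 / 14846.2847 ≈ 0.8424

0.8424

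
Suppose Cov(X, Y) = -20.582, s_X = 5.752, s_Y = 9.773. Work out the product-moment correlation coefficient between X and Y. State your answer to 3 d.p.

r = Cov(X,Y) / (s_X · s_Y) = -20.582 / (5.752 × 9.773)
  = -20.582 / 56.2143 ≈ -0.366

-0.366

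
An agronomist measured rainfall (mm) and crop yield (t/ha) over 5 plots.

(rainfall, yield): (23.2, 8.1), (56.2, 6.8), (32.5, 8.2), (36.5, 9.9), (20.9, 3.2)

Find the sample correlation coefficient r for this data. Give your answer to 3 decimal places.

n = 5, Σx = 169.3, Σy = 36.2, Σx² = 6521.99, Σy² = 287.34, Σxy = 1264.81
nΣxy − ΣxΣy = 6324.05 − 6128.66 = 195.39
nΣx² − (Σx)² = 32609.95 − 28662.49 = 3947.46; nΣy² − (Σy)² = 1436.7 − 1310.44 = 126.26
r = 195.39 / √(3947.46 × 126.26) = 195.39 / 705.9790 ≈ 0.277

0.277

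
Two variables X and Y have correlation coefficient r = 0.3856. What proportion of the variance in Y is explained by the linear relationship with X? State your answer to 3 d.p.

0.149

r² = (0.3856)² = 0.149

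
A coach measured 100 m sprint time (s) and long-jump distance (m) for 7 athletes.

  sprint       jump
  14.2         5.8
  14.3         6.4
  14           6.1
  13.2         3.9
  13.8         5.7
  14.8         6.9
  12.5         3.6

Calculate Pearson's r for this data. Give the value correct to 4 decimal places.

0.9622

n = 7, Σx = 96.8, Σy = 38.4, Σx² = 1342.1, Σy² = 220.08, Σxy = 536.54
nΣxy − ΣxΣy = 3755.78 − 3717.12 = 38.66
nΣx² − (Σx)² = 9394.7 − 9370.24 = 24.46; nΣy² − (Σy)² = 1540.56 − 1474.56 = 66
r = 38.66 / √(24.46 × 66) = 38.66 / 40.1791 ≈ 0.9622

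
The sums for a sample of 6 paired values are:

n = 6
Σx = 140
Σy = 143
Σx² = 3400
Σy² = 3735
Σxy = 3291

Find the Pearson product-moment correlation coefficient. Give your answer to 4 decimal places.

-0.2188

r = (nΣxy − ΣxΣy) / √[(nΣx² − (Σx)²)(nΣy² − (Σy)²)]
Numerator: 6×3291 − 140×143 = -274
Denominator: √[(20400 − 19600)(22410 − 20449)] = √[800 × 1961] = 1252.5175
r = -274 / 1252.5175 ≈ -0.2188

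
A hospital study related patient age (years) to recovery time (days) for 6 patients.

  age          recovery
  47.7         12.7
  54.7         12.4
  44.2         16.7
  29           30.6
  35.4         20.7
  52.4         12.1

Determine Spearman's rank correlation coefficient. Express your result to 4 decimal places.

Rank age: 4, 6, 3, 1, 2, 5
Rank recovery: 3, 2, 4, 6, 5, 1
d = rank(age) − rank(recovery): 1, 4, -1, -5, -3, 4; Σd² = 68
ρ = 1 − 6Σd² / [n(n²−1)] = 1 − 6×68 / (6×35) = 1 − 408/210 ≈ -0.9429

-0.9429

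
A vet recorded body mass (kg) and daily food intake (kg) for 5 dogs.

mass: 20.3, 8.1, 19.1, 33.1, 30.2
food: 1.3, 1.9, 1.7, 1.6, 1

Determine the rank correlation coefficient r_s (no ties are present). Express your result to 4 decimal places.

Rank mass: 3, 1, 2, 5, 4
Rank food: 2, 5, 4, 3, 1
d = rank(mass) − rank(food): 1, -4, -2, 2, 3; Σd² = 34
ρ = 1 − 6Σd² / [n(n²−1)] = 1 − 6×34 / (5×24) = 1 − 204/120 ≈ -0.7000

-0.7000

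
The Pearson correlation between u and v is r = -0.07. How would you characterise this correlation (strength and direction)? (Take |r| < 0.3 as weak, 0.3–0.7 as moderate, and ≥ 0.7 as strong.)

weak negative

r = -0.07 < 0 so the relationship is negative.
|r| = 0.07, which falls in the weak range.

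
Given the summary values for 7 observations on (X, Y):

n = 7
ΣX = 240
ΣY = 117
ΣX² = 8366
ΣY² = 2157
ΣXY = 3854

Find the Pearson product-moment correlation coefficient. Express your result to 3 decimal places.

-0.946

r = (nΣXY − ΣXΣY) / √[(nΣX² − (ΣX)²)(nΣY² − (ΣY)²)]
Numerator: 7×3854 − 240×117 = -1102
Denominator: √[(58562 − 57600)(15099 − 13689)] = √[962 × 1410] = 1164.6545
r = -1102 / 1164.6545 ≈ -0.946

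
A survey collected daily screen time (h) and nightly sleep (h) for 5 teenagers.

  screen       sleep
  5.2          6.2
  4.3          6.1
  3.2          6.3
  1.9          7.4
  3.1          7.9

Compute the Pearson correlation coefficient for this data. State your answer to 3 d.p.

n = 5, Σx = 17.7, Σy = 33.9, Σx² = 68.99, Σy² = 232.51, Σxy = 117.18
nΣxy − ΣxΣy = 585.9 − 600.03 = -14.13
nΣx² − (Σx)² = 344.95 − 313.29 = 31.66; nΣy² − (Σy)² = 1162.55 − 1149.21 = 13.34
r = -14.13 / √(31.66 × 13.34) = -14.13 / 20.5510 ≈ -0.688

-0.688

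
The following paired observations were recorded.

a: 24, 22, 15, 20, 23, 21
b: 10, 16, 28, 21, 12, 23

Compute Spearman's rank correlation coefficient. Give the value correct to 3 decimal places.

Rank a: 6, 4, 1, 2, 5, 3
Rank b: 1, 3, 6, 4, 2, 5
d = rank(a) − rank(b): 5, 1, -5, -2, 3, -2; Σd² = 68
ρ = 1 − 6Σd² / [n(n²−1)] = 1 − 6×68 / (6×35) = 1 − 408/210 ≈ -0.943

-0.943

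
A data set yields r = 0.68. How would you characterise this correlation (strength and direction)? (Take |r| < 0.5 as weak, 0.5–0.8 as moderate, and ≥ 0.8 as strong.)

r = 0.68 > 0 so the relationship is positive.
|r| = 0.68, which falls in the moderate range.

moderate positive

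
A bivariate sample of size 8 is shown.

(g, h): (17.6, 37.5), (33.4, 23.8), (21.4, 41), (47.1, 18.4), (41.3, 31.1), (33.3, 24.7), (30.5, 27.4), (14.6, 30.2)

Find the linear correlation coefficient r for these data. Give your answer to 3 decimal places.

-0.708

n = 8, Σg = 239.2, Σh = 234.1, Σg² = 8059.68, Σh² = 7232.35, Σgh = 6582.52
nΣgh − ΣgΣh = 52660.16 − 55996.72 = -3336.56
nΣg² − (Σg)² = 64477.44 − 57216.64 = 7260.8; nΣh² − (Σh)² = 57858.8 − 54802.81 = 3055.99
r = -3336.56 / √(7260.8 × 3055.99) = -3336.56 / 4710.5129 ≈ -0.708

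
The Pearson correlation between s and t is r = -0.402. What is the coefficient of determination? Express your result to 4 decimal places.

r² = (-0.402)² = 0.1616

0.1616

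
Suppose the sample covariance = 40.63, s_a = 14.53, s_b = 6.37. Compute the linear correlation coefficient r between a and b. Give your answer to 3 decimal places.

r = Cov(a,b) / (s_a · s_b) = 40.63 / (14.53 × 6.37)
  = 40.63 / 92.5561 ≈ 0.439

0.439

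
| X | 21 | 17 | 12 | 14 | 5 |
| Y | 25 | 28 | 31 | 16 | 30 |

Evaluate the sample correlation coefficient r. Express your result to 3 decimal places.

n = 5, ΣX = 69, ΣY = 130, ΣX² = 1095, ΣY² = 3526, ΣXY = 1747
nΣXY − ΣXΣY = 8735 − 8970 = -235
nΣX² − (ΣX)² = 5475 − 4761 = 714; nΣY² − (ΣY)² = 17630 − 16900 = 730
r = -235 / √(714 × 730) = -235 / 721.9557 ≈ -0.326

-0.326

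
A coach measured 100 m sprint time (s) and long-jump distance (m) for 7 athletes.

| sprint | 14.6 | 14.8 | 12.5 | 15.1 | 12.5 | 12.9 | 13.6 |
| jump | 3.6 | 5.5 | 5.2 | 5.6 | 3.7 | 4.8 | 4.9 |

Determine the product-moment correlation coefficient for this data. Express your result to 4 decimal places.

n = 7, Σx = 96, Σy = 33.3, Σx² = 1324.08, Σy² = 162.35, Σxy = 458.33
nΣxy − ΣxΣy = 3208.31 − 3196.8 = 11.51
nΣx² − (Σx)² = 9268.56 − 9216 = 52.56; nΣy² − (Σy)² = 1136.45 − 1108.89 = 27.56
r = 11.51 / √(52.56 × 27.56) = 11.51 / 38.0599 ≈ 0.3024

0.3024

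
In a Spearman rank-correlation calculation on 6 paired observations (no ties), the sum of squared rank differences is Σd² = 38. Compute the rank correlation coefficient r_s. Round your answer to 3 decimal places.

ρ = 1 − 6Σd² / [n(n²−1)] = 1 − 6×38 / (6×35)
  = 1 − 228/210 = 1 − 1.0857 ≈ -0.086

-0.086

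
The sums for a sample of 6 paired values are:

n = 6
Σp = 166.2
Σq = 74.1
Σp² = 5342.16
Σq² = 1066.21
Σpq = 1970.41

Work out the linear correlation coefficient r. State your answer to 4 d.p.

r = (nΣpq − ΣpΣq) / √[(nΣp² − (Σp)²)(nΣq² − (Σq)²)]
Numerator: 6×1970.41 − 166.2×74.1 = -492.96
Denominator: √[(32052.96 − 27622.44)(6397.26 − 5490.81)] = √[4430.52 × 906.45] = 2004.0072
r = -492.96 / 2004.0072 ≈ -0.2460

-0.2460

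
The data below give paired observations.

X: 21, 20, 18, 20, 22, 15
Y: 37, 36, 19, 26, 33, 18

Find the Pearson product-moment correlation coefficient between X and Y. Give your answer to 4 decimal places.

0.8314

n = 6, ΣX = 116, ΣY = 169, ΣX² = 2274, ΣY² = 5115, ΣXY = 3355
nΣXY − ΣXΣY = 20130 − 19604 = 526
nΣX² − (ΣX)² = 13644 − 13456 = 188; nΣY² − (ΣY)² = 30690 − 28561 = 2129
r = 526 / √(188 × 2129) = 526 / 632.6547 ≈ 0.8314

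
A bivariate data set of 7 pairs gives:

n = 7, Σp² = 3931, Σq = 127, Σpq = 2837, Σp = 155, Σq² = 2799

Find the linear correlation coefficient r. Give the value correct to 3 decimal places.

r = (nΣpq − ΣpΣq) / √[(nΣp² − (Σp)²)(nΣq² − (Σq)²)]
Numerator: 7×2837 − 155×127 = 174
Denominator: √[(27517 − 24025)(19593 − 16129)] = √[3492 × 3464] = 3477.9718
r = 174 / 3477.9718 ≈ 0.050

0.050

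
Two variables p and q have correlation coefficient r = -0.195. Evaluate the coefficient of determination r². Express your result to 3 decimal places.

0.038

r² = (-0.195)² = 0.038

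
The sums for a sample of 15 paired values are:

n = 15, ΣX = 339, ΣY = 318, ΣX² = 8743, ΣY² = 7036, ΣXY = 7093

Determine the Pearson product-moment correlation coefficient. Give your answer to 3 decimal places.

-0.166

r = (nΣXY − ΣXΣY) / √[(nΣX² − (ΣX)²)(nΣY² − (ΣY)²)]
Numerator: 15×7093 − 339×318 = -1407
Denominator: √[(131145 − 114921)(105540 − 101124)] = √[16224 × 4416] = 8464.3478
r = -1407 / 8464.3478 ≈ -0.166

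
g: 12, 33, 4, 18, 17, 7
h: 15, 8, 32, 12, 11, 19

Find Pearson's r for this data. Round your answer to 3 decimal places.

n = 6, Σg = 91, Σh = 97, Σg² = 1911, Σh² = 1939, Σgh = 1108
nΣgh − ΣgΣh = 6648 − 8827 = -2179
nΣg² − (Σg)² = 11466 − 8281 = 3185; nΣh² − (Σh)² = 11634 − 9409 = 2225
r = -2179 / √(3185 × 2225) = -2179 / 2662.0716 ≈ -0.819

-0.819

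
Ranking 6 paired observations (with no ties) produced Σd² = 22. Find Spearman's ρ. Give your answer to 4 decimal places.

ρ = 1 − 6Σd² / [n(n²−1)] = 1 − 6×22 / (6×35)
  = 1 − 132/210 = 1 − 0.62857 ≈ 0.3714

0.3714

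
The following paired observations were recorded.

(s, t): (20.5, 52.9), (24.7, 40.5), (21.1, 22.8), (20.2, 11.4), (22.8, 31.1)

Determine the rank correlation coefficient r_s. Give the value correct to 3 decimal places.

0.400

Rank s: 2, 5, 3, 1, 4
Rank t: 5, 4, 2, 1, 3
d = rank(s) − rank(t): -3, 1, 1, 0, 1; Σd² = 12
ρ = 1 − 6Σd² / [n(n²−1)] = 1 − 6×12 / (5×24) = 1 − 72/120 ≈ 0.400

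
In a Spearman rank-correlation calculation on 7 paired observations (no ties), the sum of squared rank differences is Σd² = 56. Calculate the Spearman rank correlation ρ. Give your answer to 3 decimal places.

0.000

ρ = 1 − 6Σd² / [n(n²−1)] = 1 − 6×56 / (7×48)
  = 1 − 336/336 = 1 − 1.0000 ≈ 0.000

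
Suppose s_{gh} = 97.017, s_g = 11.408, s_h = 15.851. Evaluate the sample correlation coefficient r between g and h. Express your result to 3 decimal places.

0.537

r = Cov(g,h) / (s_g · s_h) = 97.017 / (11.408 × 15.851)
  = 97.017 / 180.8282 ≈ 0.537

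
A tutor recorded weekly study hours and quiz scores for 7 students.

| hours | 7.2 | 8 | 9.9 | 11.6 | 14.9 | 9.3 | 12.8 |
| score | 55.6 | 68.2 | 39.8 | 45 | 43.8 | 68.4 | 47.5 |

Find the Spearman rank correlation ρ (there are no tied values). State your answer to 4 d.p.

-0.6071

Rank hours: 1, 2, 4, 5, 7, 3, 6
Rank score: 5, 6, 1, 3, 2, 7, 4
d = rank(hours) − rank(score): -4, -4, 3, 2, 5, -4, 2; Σd² = 90
ρ = 1 − 6Σd² / [n(n²−1)] = 1 − 6×90 / (7×48) = 1 − 540/336 ≈ -0.6071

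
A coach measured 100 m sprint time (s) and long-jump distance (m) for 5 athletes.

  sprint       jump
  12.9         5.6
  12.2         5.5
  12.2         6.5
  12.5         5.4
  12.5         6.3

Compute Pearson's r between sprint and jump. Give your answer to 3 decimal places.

-0.324

n = 5, Σx = 62.3, Σy = 29.3, Σx² = 776.59, Σy² = 172.71, Σxy = 364.89
nΣxy − ΣxΣy = 1824.45 − 1825.39 = -0.94
nΣx² − (Σx)² = 3882.95 − 3881.29 = 1.66; nΣy² − (Σy)² = 863.55 − 858.49 = 5.06
r = -0.94 / √(1.66 × 5.06) = -0.94 / 2.8982 ≈ -0.324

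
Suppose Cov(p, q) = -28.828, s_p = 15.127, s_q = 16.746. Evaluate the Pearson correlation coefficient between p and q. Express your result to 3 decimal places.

r = Cov(p,q) / (s_p · s_q) = -28.828 / (15.127 × 16.746)
  = -28.828 / 253.3167 ≈ -0.114

-0.114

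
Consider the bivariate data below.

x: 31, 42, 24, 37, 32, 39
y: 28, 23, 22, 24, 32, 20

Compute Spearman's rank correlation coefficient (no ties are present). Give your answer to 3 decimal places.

-0.257

Rank x: 2, 6, 1, 4, 3, 5
Rank y: 5, 3, 2, 4, 6, 1
d = rank(x) − rank(y): -3, 3, -1, 0, -3, 4; Σd² = 44
ρ = 1 − 6Σd² / [n(n²−1)] = 1 − 6×44 / (6×35) = 1 − 264/210 ≈ -0.257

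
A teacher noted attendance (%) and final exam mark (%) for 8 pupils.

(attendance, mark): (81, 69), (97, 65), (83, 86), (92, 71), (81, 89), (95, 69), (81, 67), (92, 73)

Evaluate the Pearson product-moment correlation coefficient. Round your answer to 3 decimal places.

n = 8, Σx = 702, Σy = 589, Σx² = 61934, Σy² = 43923, Σxy = 51471
nΣxy − ΣxΣy = 411768 − 413478 = -1710
nΣx² − (Σx)² = 495472 − 492804 = 2668; nΣy² − (Σy)² = 351384 − 346921 = 4463
r = -1710 / √(2668 × 4463) = -1710 / 3450.6933 ≈ -0.496

-0.496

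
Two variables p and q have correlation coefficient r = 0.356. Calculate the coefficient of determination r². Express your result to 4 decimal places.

0.1267

r² = (0.356)² = 0.1267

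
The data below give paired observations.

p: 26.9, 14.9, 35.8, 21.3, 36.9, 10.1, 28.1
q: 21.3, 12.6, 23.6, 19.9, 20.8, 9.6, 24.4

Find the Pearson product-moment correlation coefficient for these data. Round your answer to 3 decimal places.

n = 7, Σp = 174, Σq = 132.2, Σp² = 4934.18, Σq² = 2685.58, Σpq = 3579.58
nΣpq − ΣpΣq = 25057.06 − 23002.8 = 2054.26
nΣp² − (Σp)² = 34539.26 − 30276 = 4263.26; nΣq² − (Σq)² = 18799.06 − 17476.84 = 1322.22
r = 2054.26 / √(4263.26 × 1322.22) = 2054.26 / 2374.2299 ≈ 0.865

0.865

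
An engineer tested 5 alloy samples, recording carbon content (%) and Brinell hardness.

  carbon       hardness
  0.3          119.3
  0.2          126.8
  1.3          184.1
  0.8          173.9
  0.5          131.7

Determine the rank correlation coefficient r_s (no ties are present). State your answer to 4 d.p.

0.9000

Rank carbon: 2, 1, 5, 4, 3
Rank hardness: 1, 2, 5, 4, 3
d = rank(carbon) − rank(hardness): 1, -1, 0, 0, 0; Σd² = 2
ρ = 1 − 6Σd² / [n(n²−1)] = 1 − 6×2 / (5×24) = 1 − 12/120 ≈ 0.9000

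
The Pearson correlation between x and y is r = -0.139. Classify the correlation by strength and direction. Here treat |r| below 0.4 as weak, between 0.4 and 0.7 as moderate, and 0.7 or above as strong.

r = -0.139 < 0 so the relationship is negative.
|r| = 0.139, which falls in the weak range.

weak negative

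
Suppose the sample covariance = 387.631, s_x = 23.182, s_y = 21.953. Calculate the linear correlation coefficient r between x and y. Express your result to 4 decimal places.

0.7617

r = Cov(x,y) / (s_x · s_y) = 387.631 / (23.182 × 21.953)
  = 387.631 / 508.9144 ≈ 0.7617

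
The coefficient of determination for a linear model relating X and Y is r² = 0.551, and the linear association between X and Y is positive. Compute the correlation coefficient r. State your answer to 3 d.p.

0.742

|r| = √0.551 = 0.742
The association is positive, so r = 0.742.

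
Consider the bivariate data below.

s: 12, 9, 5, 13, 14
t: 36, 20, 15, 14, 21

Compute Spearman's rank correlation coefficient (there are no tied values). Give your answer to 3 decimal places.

0.200

Rank s: 3, 2, 1, 4, 5
Rank t: 5, 3, 2, 1, 4
d = rank(s) − rank(t): -2, -1, -1, 3, 1; Σd² = 16
ρ = 1 − 6Σd² / [n(n²−1)] = 1 − 6×16 / (5×24) = 1 − 96/120 ≈ 0.200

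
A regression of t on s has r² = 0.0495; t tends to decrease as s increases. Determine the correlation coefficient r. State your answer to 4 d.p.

|r| = √0.0495 = 0.2225
The association is negative, so r = −0.2225.

-0.2225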